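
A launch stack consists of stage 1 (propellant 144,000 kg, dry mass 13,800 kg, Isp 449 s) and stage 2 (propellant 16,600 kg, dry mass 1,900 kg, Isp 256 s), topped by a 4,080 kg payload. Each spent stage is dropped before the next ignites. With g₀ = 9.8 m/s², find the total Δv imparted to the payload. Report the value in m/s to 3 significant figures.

Ignition mass of stage 1 = 144,000+13,800 + 16,600+1,900 + 4,080 = 180,380 kg.
Stage 1: m₀ = 180,380 kg, m_f = 180,380 − 144,000 = 36,380 kg; Δv = 449×9.8×ln(4.958) = 4400.2×1.6010 ≈ 7045 m/s.
Stage 2: m₀ = 22,580 kg, m_f = 22,580 − 16,600 = 5,980 kg; Δv = 256×9.8×ln(3.776) = 2508.8×1.3286 ≈ 3333 m/s.
Total Δv = 7045 + 3333 = 10378 m/s.

Δv ≈ 10400 m/s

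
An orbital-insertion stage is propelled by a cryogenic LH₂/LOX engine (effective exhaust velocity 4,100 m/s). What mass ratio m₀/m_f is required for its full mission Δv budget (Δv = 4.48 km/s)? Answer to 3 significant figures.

m₀/m_f = exp(Δv / v_e) = exp(4480 / 4100.0) = exp(1.0927) = 2.9823.

mass ratio ≈ 2.98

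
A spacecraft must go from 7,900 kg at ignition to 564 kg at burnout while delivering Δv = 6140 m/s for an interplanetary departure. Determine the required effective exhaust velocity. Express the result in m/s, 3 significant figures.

v_e ≈ 2330 m/s

ln(m₀/m_f) = ln(7900/564) = ln(14.01) = 2.6396.
Using Δv = v_e ln(m₀/m_f): v_e = Δv / ln(m₀/m_f) = 6140 / 2.6396 = 2326.1 m/s.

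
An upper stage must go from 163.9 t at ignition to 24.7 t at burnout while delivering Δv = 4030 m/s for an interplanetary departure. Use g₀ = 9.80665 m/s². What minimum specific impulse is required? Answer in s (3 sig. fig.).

ln(m₀/m_f) = ln(163900/24700) = ln(6.636) = 1.8925.
v_e = Δv / ln(m₀/m_f) = 4030 / 1.8925 = 2129.5 m/s.
Isp = v_e / g₀ = 2129.5 / 9.80665 = 217.1 s.

Isp ≈ 217 s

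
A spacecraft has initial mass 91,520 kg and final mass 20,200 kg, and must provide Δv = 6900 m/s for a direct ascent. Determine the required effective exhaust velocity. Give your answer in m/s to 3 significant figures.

v_e ≈ 4570 m/s

ln(m₀/m_f) = ln(91520/20200) = ln(4.531) = 1.5109.
From the ideal rocket equation, v_e = Δv / ln(m₀/m_f) = 6900 / 1.5109 = 4566.9 m/s.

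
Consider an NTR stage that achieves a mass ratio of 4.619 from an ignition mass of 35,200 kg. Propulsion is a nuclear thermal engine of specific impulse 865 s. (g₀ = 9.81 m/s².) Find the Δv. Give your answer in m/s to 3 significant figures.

v_e = Isp · g₀ = 865 × 9.81 = 8485.6 m/s.
Δv = v_e · ln(4.619) = 8485.6 × 1.5302 ≈ 12984.6 m/s.

Δv ≈ 13000 m/s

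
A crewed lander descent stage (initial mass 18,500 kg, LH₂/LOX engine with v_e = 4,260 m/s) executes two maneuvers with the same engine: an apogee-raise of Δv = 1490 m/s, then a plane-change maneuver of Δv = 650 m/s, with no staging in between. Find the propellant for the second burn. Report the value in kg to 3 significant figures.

After the first burn: m = 18500 × exp(−1490/4260.0) = 18500 × 0.70485 = 13,039.7 kg.
After the second burn: m = 13,039.7 × exp(−650/4260.0) = 13,039.7 × 0.85849 = 11,194.5 kg.
Second-burn propellant = 13,039.7 − 11,194.5 = 1,845.2 kg.

propellant for the second burn ≈ 1850 kg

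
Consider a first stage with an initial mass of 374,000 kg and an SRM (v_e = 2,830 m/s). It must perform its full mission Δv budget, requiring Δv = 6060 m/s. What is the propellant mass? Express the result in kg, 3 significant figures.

Using Δv = v_e ln(m₀/m_f): m₀/m_f = exp(Δv / v_e) = exp(6060 / 2830.0) = exp(2.1413) = 8.5109.
m_f = 374,000 / 8.5109 = 43,943.6 kg, so propellant = m₀ − m_f = 374,000 − 43,943.6 = 330,056.4 kg.

propellant mass ≈ 330000 kg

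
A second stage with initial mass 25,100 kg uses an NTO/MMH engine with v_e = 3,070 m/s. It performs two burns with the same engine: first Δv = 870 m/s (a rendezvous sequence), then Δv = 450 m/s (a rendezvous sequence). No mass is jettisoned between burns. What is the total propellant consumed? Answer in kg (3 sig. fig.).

After the first burn: m = 25100 × exp(−870/3070.0) = 25100 × 0.75323 = 18,906.1 kg.
After the second burn: m = 18,906.1 × exp(−450/3070.0) = 18,906.1 × 0.86366 = 16,328.4 kg.
Total propellant = m₀ − m_final = 25100 − 16,328.4 = 8,771.6 kg.

total propellant consumed ≈ 8770 kg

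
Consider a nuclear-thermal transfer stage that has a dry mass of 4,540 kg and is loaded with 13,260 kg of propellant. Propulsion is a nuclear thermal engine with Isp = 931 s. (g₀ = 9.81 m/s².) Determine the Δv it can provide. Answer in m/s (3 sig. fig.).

v_e = Isp · g₀ = 931 × 9.81 = 9133.1 m/s.
m₀ = m_dry + m_prop = 4,540 + 13,260 = 17,800 kg.
By the Tsiolkovsky rocket equation, Δv = v_e · ln(m₀/m_f) = 9133.1 × ln(3.921) = 9133.1 × 1.3663 ≈ 12478.3 m/s.

Δv ≈ 12500 m/s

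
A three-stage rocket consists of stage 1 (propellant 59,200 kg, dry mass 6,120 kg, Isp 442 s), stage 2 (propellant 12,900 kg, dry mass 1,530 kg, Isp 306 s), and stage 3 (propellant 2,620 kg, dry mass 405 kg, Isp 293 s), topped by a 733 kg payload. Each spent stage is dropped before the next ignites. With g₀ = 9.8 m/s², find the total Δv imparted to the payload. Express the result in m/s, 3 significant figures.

Δv ≈ 12500 m/s

Ignition mass of stage 1 = 59,200+6,120 + 12,900+1,530 + 2,620+405 + 733 = 83,508 kg.
Stage 1: m₀ = 83,508 kg, m_f = 83,508 − 59,200 = 24,308 kg; Δv = 442×9.8×ln(3.435) = 4331.6×1.2341 ≈ 5346 m/s.
Stage 2: m₀ = 18,188 kg, m_f = 18,188 − 12,900 = 5,288 kg; Δv = 306×9.8×ln(3.439) = 2998.8×1.2353 ≈ 3704 m/s.
Stage 3: m₀ = 3,758 kg, m_f = 3,758 − 2,620 = 1,138 kg; Δv = 293×9.8×ln(3.302) = 2871.4×1.1946 ≈ 3430 m/s.
Total Δv = 5346 + 3704 + 3430 = 12480 m/s.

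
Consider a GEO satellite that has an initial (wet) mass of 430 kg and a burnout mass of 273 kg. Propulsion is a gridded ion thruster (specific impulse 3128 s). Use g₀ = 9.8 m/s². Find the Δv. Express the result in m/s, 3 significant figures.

v_e = Isp · g₀ = 3128 × 9.8 = 30654.4 m/s.
Δv = v_e · ln(m₀/m_f) = 30654.4 × ln(1.575) = 30654.4 × 0.4543 ≈ 13926.7 m/s.

Δv ≈ 13900 m/s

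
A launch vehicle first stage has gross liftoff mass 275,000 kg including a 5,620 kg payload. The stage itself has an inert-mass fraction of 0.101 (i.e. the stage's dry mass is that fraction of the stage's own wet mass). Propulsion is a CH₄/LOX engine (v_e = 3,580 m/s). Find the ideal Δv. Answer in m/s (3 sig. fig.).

Stage wet mass = m₀ − payload = 275,000 − 5,620 = 269,380 kg.
Stage dry mass = ε × stage wet mass = 0.101 × 269,380 = 27,207.4 kg.
Burnout mass m_f = stage dry + payload = 27,207.4 + 5,620 = 32,827.4 kg.
From the ideal rocket equation, Δv = v_e · ln(275,000/32,827.4) = 3580.0 × ln(8.377) = 3580.0 × 2.1255 ≈ 7609 m/s.

Δv ≈ 7610 m/s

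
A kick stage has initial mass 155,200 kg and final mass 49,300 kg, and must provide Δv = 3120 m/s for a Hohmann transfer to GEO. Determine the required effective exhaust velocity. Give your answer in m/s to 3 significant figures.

v_e ≈ 2720 m/s

ln(m₀/m_f) = ln(155200/49300) = ln(3.148) = 1.1468.
v_e = Δv / ln(m₀/m_f) = 3120 / 1.1468 = 2720.6 m/s.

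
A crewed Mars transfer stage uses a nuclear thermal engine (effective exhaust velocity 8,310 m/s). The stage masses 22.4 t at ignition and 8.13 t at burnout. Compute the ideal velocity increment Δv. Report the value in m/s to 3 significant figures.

By the Tsiolkovsky rocket equation, Δv = v_e · ln(m₀/m_f) = 8310.0 × ln(2.755) = 8310.0 × 1.0135 ≈ 8422.2 m/s.

Δv ≈ 8420 m/s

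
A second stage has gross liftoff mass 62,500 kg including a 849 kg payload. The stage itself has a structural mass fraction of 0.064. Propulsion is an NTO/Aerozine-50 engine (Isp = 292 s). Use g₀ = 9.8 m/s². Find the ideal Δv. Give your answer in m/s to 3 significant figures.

Stage wet mass = m₀ − payload = 62,500 − 849 = 61,651 kg.
Stage dry mass = ε × stage wet mass = 0.064 × 61,651 = 3,945.66 kg.
Burnout mass m_f = stage dry + payload = 3,945.66 + 849 = 4,794.66 kg.
v_e = Isp · g₀ = 292 × 9.8 = 2861.6 m/s.
Using Δv = v_e ln(m₀/m_f): Δv = v_e · ln(62,500/4,794.66) = 2861.6 × ln(13.04) = 2861.6 × 2.5677 ≈ 7348 m/s.

Δv ≈ 7350 m/s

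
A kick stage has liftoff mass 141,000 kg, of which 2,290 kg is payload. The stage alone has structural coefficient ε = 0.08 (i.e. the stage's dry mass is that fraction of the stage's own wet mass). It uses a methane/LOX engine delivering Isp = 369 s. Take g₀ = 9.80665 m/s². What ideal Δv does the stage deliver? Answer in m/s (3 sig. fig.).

Stage wet mass = m₀ − payload = 141,000 − 2,290 = 138,710 kg.
Stage dry mass = ε × stage wet mass = 0.08 × 138,710 = 11,096.8 kg.
Burnout mass m_f = stage dry + payload = 11,096.8 + 2,290 = 13,386.8 kg.
v_e = Isp · g₀ = 369 × 9.80665 = 3618.7 m/s.
By the Tsiolkovsky rocket equation, Δv = v_e · ln(141,000/13,386.8) = 3618.7 × ln(10.53) = 3618.7 × 2.3545 ≈ 8520 m/s.

Δv ≈ 8520 m/s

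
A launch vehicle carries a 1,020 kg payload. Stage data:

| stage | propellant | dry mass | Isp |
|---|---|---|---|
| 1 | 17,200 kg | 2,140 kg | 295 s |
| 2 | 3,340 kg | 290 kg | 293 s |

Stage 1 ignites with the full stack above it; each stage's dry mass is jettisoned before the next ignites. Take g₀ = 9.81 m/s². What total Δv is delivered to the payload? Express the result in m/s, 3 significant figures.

Δv ≈ 7290 m/s

Ignition mass of stage 1 = 17,200+2,140 + 3,340+290 + 1,020 = 23,990 kg.
Stage 1: m₀ = 23,990 kg, m_f = 23,990 − 17,200 = 6,790 kg; Δv = 295×9.81×ln(3.533) = 2894.0×1.2622 ≈ 3653 m/s.
Stage 2: m₀ = 4,650 kg, m_f = 4,650 − 3,340 = 1,310 kg; Δv = 293×9.81×ln(3.55) = 2874.3×1.2668 ≈ 3641 m/s.
Total Δv = 3653 + 3641 = 7294 m/s.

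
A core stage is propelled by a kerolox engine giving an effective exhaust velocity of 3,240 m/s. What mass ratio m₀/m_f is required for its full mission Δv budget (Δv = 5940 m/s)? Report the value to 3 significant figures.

From the ideal rocket equation, m₀/m_f = exp(Δv / v_e) = exp(5940 / 3240.0) = exp(1.8333) = 6.2547.

mass ratio ≈ 6.25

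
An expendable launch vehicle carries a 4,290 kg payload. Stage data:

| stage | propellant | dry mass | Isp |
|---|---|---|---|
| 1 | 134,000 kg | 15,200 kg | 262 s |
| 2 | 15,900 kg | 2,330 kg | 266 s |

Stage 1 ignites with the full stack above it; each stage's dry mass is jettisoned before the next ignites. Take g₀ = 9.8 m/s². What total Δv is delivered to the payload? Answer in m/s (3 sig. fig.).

Δv ≈ 7080 m/s

Ignition mass of stage 1 = 134,000+15,200 + 15,900+2,330 + 4,290 = 171,720 kg.
Stage 1: m₀ = 171,720 kg, m_f = 171,720 − 134,000 = 37,720 kg; Δv = 262×9.8×ln(4.552) = 2567.6×1.5157 ≈ 3892 m/s.
Stage 2: m₀ = 22,520 kg, m_f = 22,520 − 15,900 = 6,620 kg; Δv = 266×9.8×ln(3.402) = 2606.8×1.2243 ≈ 3192 m/s.
Total Δv = 3892 + 3192 = 7084 m/s.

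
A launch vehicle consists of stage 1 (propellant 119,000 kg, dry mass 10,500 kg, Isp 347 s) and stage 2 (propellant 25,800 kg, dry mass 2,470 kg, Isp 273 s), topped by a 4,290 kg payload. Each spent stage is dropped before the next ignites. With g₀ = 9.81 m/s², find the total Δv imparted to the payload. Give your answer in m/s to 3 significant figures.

Δv ≈ 8720 m/s

Ignition mass of stage 1 = 119,000+10,500 + 25,800+2,470 + 4,290 = 162,060 kg.
Stage 1: m₀ = 162,060 kg, m_f = 162,060 − 119,000 = 43,060 kg; Δv = 347×9.81×ln(3.764) = 3404.1×1.3254 ≈ 4512 m/s.
Stage 2: m₀ = 32,560 kg, m_f = 32,560 − 25,800 = 6,760 kg; Δv = 273×9.81×ln(4.817) = 2678.1×1.5721 ≈ 4210 m/s.
Total Δv = 4512 + 4210 = 8722 m/s.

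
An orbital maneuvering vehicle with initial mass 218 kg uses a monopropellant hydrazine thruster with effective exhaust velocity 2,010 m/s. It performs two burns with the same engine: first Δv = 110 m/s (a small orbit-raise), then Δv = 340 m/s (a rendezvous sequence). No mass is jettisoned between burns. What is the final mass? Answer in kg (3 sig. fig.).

After the first burn: m = 218 × exp(−110/2010.0) = 218 × 0.94674 = 206.389 kg.
After the second burn: m = 206.389 × exp(−340/2010.0) = 206.389 × 0.84438 = 174.271 kg.

final mass ≈ 174 kg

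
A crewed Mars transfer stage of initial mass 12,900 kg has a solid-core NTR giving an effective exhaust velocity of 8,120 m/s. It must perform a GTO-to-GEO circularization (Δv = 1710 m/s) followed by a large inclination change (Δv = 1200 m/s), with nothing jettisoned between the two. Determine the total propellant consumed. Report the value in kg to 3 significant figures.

After the first burn: m = 12900 × exp(−1710/8120.0) = 12900 × 0.81011 = 10,450.4 kg.
After the second burn: m = 10,450.4 × exp(−1200/8120.0) = 10,450.4 × 0.86262 = 9,014.72 kg.
Total propellant = m₀ − m_final = 12900 − 9,014.72 = 3,885.28 kg.

total propellant consumed ≈ 3890 kg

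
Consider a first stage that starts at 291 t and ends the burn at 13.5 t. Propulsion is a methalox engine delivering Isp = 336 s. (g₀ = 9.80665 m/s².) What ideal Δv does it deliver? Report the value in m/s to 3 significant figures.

v_e = Isp · g₀ = 336 × 9.80665 = 3295.0 m/s.
Δv = v_e · ln(m₀/m_f) = 3295.0 × ln(21.56) = 3295.0 × 3.0706 ≈ 10117.8 m/s.

Δv ≈ 10100 m/s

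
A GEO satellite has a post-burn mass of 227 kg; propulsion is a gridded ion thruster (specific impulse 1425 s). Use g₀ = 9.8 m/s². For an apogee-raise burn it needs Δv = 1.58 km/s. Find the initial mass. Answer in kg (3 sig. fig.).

initial mass ≈ 254 kg

v_e = Isp · g₀ = 1425 × 9.8 = 13965.0 m/s.
By the Tsiolkovsky rocket equation, m₀/m_f = exp(Δv / v_e) = exp(1580 / 13965.0) = exp(0.1131) = 1.1198.
m₀ = m_f × 1.1198 = 227 × 1.1198 = 254.195 kg.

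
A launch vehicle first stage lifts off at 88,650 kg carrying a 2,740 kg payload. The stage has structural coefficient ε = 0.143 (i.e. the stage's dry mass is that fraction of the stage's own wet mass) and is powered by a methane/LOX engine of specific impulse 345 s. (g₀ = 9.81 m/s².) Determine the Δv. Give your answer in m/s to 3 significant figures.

Δv ≈ 6010 m/s

Stage wet mass = m₀ − payload = 88,650 − 2,740 = 85,910 kg.
Stage dry mass = ε × stage wet mass = 0.143 × 85,910 = 12,285.1 kg.
Burnout mass m_f = stage dry + payload = 12,285.1 + 2,740 = 15,025.1 kg.
v_e = Isp · g₀ = 345 × 9.81 = 3384.5 m/s.
Δv = v_e · ln(88,650/15,025.1) = 3384.5 × ln(5.9) = 3384.5 × 1.7750 ≈ 6007 m/s.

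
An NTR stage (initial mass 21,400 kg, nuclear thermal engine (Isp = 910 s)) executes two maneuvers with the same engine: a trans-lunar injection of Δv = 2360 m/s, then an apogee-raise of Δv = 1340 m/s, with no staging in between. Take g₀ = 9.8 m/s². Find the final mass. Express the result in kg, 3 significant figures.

final mass ≈ 14100 kg

v_e = Isp · g₀ = 910 × 9.8 = 8918.0 m/s.
After the first burn: m = 21400 × exp(−2360/8918.0) = 21400 × 0.76749 = 16,424.3 kg.
After the second burn: m = 16,424.3 × exp(−1340/8918.0) = 16,424.3 × 0.86049 = 14,132.9 kg.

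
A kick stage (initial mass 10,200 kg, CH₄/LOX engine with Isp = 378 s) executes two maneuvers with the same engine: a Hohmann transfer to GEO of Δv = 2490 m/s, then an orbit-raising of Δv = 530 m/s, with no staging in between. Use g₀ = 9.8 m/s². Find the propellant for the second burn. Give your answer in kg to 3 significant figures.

v_e = Isp · g₀ = 378 × 9.8 = 3704.4 m/s.
After the first burn: m = 10200 × exp(−2490/3704.4) = 10200 × 0.51060 = 5,208.12 kg.
After the second burn: m = 5,208.12 × exp(−530/3704.4) = 5,208.12 × 0.86669 = 4,513.83 kg.
Second-burn propellant = 5,208.12 − 4,513.83 = 694.29 kg.

propellant for the second burn ≈ 694 kg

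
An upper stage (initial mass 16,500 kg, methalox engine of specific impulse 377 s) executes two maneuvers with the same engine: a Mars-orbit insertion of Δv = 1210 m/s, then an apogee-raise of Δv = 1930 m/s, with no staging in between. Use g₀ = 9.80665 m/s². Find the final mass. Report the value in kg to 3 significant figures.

v_e = Isp · g₀ = 377 × 9.80665 = 3697.1 m/s.
After the first burn: m = 16500 × exp(−1210/3697.1) = 16500 × 0.72088 = 11,894.5 kg.
After the second burn: m = 11,894.5 × exp(−1930/3697.1) = 11,894.5 × 0.59332 = 7,057.24 kg.

final mass ≈ 7060 kg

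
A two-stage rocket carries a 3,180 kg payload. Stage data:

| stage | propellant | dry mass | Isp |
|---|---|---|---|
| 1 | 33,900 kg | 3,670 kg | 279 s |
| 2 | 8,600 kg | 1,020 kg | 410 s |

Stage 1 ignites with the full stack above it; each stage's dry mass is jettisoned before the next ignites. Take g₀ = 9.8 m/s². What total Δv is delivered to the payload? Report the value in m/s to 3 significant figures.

Δv ≈ 7530 m/s

Ignition mass of stage 1 = 33,900+3,670 + 8,600+1,020 + 3,180 = 50,370 kg.
Stage 1: m₀ = 50,370 kg, m_f = 50,370 − 33,900 = 16,470 kg; Δv = 279×9.8×ln(3.058) = 2734.2×1.1179 ≈ 3056 m/s.
Stage 2: m₀ = 12,800 kg, m_f = 12,800 − 8,600 = 4,200 kg; Δv = 410×9.8×ln(3.048) = 4018.0×1.1144 ≈ 4478 m/s.
Total Δv = 3056 + 4478 = 7534 m/s.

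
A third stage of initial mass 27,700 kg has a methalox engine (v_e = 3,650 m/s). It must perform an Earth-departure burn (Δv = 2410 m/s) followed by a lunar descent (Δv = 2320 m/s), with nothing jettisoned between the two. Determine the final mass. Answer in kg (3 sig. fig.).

After the first burn: m = 27700 × exp(−2410/3650.0) = 27700 × 0.51671 = 14,312.9 kg.
After the second burn: m = 14,312.9 × exp(−2320/3650.0) = 14,312.9 × 0.52961 = 7,580.25 kg.

final mass ≈ 7580 kg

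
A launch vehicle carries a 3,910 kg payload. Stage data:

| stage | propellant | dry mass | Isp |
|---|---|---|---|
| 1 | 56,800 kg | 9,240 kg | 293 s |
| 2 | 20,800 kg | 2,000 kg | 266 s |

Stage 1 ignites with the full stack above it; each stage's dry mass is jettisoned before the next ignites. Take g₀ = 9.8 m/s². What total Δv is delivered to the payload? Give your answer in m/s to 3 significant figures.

Ignition mass of stage 1 = 56,800+9,240 + 20,800+2,000 + 3,910 = 92,750 kg.
Stage 1: m₀ = 92,750 kg, m_f = 92,750 − 56,800 = 35,950 kg; Δv = 293×9.8×ln(2.58) = 2871.4×0.9478 ≈ 2721 m/s.
Stage 2: m₀ = 26,710 kg, m_f = 26,710 − 20,800 = 5,910 kg; Δv = 266×9.8×ln(4.519) = 2606.8×1.5084 ≈ 3932 m/s.
Total Δv = 2721 + 3932 = 6653 m/s.

Δv ≈ 6650 m/s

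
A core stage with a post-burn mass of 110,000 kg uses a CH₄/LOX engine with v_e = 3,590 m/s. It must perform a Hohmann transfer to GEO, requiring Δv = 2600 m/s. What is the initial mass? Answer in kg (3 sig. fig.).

initial mass ≈ 227000 kg

m₀/m_f = exp(Δv / v_e) = exp(2600 / 3590.0) = exp(0.7242) = 2.0632.
m₀ = m_f × 2.0632 = 110,000 × 2.0632 = 226,952 kg.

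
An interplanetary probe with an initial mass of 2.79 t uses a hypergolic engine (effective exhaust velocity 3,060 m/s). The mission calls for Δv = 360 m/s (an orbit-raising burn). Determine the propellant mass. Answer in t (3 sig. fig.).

By the Tsiolkovsky rocket equation, m₀/m_f = exp(Δv / v_e) = exp(360 / 3060.0) = exp(0.1176) = 1.1248.
m_f = 2.79 / 1.1248 = 2.48044 t, so propellant = m₀ − m_f = 2.79 − 2.48044 = 0.30956 t.

propellant mass ≈ 0.310 t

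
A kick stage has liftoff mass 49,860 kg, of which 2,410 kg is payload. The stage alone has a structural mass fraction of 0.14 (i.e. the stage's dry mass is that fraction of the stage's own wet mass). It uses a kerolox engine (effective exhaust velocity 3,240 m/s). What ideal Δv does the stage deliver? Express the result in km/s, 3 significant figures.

Δv ≈ 5.53 km/s

Stage wet mass = m₀ − payload = 49,860 − 2,410 = 47,450 kg.
Stage dry mass = ε × stage wet mass = 0.14 × 47,450 = 6,643 kg.
Burnout mass m_f = stage dry + payload = 6,643 + 2,410 = 9,053 kg.
Δv = v_e · ln(49,860/9,053) = 3240.0 × ln(5.508) = 3240.0 × 1.7061 ≈ 5528 m/s.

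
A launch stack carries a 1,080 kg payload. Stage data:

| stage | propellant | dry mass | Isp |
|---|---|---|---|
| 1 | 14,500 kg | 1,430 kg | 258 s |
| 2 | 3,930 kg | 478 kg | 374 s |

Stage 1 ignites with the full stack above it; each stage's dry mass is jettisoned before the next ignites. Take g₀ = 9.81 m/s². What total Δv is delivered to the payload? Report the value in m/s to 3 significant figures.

Δv ≈ 7480 m/s

Ignition mass of stage 1 = 14,500+1,430 + 3,930+478 + 1,080 = 21,418 kg.
Stage 1: m₀ = 21,418 kg, m_f = 21,418 − 14,500 = 6,918 kg; Δv = 258×9.81×ln(3.096) = 2531.0×1.1301 ≈ 2860 m/s.
Stage 2: m₀ = 5,488 kg, m_f = 5,488 − 3,930 = 1,558 kg; Δv = 374×9.81×ln(3.522) = 3668.9×1.2592 ≈ 4620 m/s.
Total Δv = 2860 + 4620 = 7480 m/s.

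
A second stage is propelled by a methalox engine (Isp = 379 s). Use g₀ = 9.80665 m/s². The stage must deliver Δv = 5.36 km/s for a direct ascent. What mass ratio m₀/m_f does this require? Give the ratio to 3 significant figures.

v_e = Isp · g₀ = 379 × 9.80665 = 3716.7 m/s.
Using Δv = v_e ln(m₀/m_f): m₀/m_f = exp(Δv / v_e) = exp(5360 / 3716.7) = exp(1.4421) = 4.2297.

mass ratio ≈ 4.23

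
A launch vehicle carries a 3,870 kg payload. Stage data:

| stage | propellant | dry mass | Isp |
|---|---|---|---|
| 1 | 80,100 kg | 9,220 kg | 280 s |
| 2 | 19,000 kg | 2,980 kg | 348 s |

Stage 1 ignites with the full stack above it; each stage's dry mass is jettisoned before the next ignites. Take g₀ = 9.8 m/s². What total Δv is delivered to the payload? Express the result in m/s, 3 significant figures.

Ignition mass of stage 1 = 80,100+9,220 + 19,000+2,980 + 3,870 = 115,170 kg.
Stage 1: m₀ = 115,170 kg, m_f = 115,170 − 80,100 = 35,070 kg; Δv = 280×9.8×ln(3.284) = 2744.0×1.1891 ≈ 3263 m/s.
Stage 2: m₀ = 25,850 kg, m_f = 25,850 − 19,000 = 6,850 kg; Δv = 348×9.8×ln(3.774) = 3410.4×1.3281 ≈ 4529 m/s.
Total Δv = 3263 + 4529 = 7792 m/s.

Δv ≈ 7790 m/s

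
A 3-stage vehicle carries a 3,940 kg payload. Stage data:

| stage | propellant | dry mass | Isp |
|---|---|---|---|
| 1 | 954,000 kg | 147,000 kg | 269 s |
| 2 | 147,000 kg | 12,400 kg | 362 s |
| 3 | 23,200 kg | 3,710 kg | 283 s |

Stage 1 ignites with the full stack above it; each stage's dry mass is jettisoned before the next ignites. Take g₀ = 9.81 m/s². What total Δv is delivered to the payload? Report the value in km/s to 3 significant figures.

Ignition mass of stage 1 = 954,000+147,000 + 147,000+12,400 + 23,200+3,710 + 3,940 = 1,291,250 kg.
Stage 1: m₀ = 1,291,250 kg, m_f = 1,291,250 − 954,000 = 337,250 kg; Δv = 269×9.81×ln(3.829) = 2638.9×1.3425 ≈ 3543 m/s.
Stage 2: m₀ = 190,250 kg, m_f = 190,250 − 147,000 = 43,250 kg; Δv = 362×9.81×ln(4.399) = 3551.2×1.4813 ≈ 5261 m/s.
Stage 3: m₀ = 30,850 kg, m_f = 30,850 − 23,200 = 7,650 kg; Δv = 283×9.81×ln(4.033) = 2776.2×1.3944 ≈ 3871 m/s.
Total Δv = 3543 + 5261 + 3871 = 12675 m/s.

Δv ≈ 12.7 km/s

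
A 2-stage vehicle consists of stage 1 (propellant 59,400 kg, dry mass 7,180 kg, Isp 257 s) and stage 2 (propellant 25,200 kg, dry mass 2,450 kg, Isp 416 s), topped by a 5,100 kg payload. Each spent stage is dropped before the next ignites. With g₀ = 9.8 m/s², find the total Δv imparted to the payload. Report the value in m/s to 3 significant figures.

Δv ≈ 8280 m/s

Ignition mass of stage 1 = 59,400+7,180 + 25,200+2,450 + 5,100 = 99,330 kg.
Stage 1: m₀ = 99,330 kg, m_f = 99,330 − 59,400 = 39,930 kg; Δv = 257×9.8×ln(2.488) = 2518.6×0.9113 ≈ 2295 m/s.
Stage 2: m₀ = 32,750 kg, m_f = 32,750 − 25,200 = 7,550 kg; Δv = 416×9.8×ln(4.338) = 4076.8×1.4674 ≈ 5982 m/s.
Total Δv = 2295 + 5982 = 8277 m/s.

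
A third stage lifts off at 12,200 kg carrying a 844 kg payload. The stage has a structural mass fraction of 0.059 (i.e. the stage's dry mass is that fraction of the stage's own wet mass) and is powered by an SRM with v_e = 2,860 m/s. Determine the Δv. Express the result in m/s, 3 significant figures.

Δv ≈ 5970 m/s

Stage wet mass = m₀ − payload = 12,200 − 844 = 11,356 kg.
Stage dry mass = ε × stage wet mass = 0.059 × 11,356 = 670.004 kg.
Burnout mass m_f = stage dry + payload = 670.004 + 844 = 1,514.004 kg.
From the ideal rocket equation, Δv = v_e · ln(12,200/1,514.004) = 2860.0 × ln(8.058) = 2860.0 × 2.0867 ≈ 5968 m/s.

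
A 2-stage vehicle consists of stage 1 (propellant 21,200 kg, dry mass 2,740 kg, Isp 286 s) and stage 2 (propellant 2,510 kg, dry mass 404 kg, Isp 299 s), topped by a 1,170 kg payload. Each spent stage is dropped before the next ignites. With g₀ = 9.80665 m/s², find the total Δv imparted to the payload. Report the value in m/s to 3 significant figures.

Δv ≈ 6760 m/s

Ignition mass of stage 1 = 21,200+2,740 + 2,510+404 + 1,170 = 28,024 kg.
Stage 1: m₀ = 28,024 kg, m_f = 28,024 − 21,200 = 6,824 kg; Δv = 286×9.80665×ln(4.107) = 2804.7×1.4126 ≈ 3962 m/s.
Stage 2: m₀ = 4,084 kg, m_f = 4,084 − 2,510 = 1,574 kg; Δv = 299×9.80665×ln(2.595) = 2932.2×0.9535 ≈ 2796 m/s.
Total Δv = 3962 + 2796 = 6758 m/s.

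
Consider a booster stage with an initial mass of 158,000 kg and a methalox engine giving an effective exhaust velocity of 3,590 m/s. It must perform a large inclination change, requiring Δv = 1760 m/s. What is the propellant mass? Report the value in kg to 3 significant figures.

m₀/m_f = exp(Δv / v_e) = exp(1760 / 3590.0) = exp(0.4903) = 1.6327.
m_f = 158,000 / 1.6327 = 96,772.2 kg, so propellant = m₀ − m_f = 158,000 − 96,772.2 = 61,227.8 kg.

propellant mass ≈ 61200 kg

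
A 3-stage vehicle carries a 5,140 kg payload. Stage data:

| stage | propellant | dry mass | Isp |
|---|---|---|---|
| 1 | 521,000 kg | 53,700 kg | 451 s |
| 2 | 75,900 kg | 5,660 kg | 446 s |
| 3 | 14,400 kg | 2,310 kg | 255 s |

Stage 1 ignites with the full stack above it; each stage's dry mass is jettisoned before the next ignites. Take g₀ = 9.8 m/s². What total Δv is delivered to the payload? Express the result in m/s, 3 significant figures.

Ignition mass of stage 1 = 521,000+53,700 + 75,900+5,660 + 14,400+2,310 + 5,140 = 678,110 kg.
Stage 1: m₀ = 678,110 kg, m_f = 678,110 − 521,000 = 157,110 kg; Δv = 451×9.8×ln(4.316) = 4419.8×1.4624 ≈ 6463 m/s.
Stage 2: m₀ = 103,410 kg, m_f = 103,410 − 75,900 = 27,510 kg; Δv = 446×9.8×ln(3.759) = 4370.8×1.3242 ≈ 5788 m/s.
Stage 3: m₀ = 21,850 kg, m_f = 21,850 − 14,400 = 7,450 kg; Δv = 255×9.8×ln(2.933) = 2499.0×1.0760 ≈ 2689 m/s.
Total Δv = 6463 + 5788 + 2689 = 14940 m/s.

Δv ≈ 14900 m/s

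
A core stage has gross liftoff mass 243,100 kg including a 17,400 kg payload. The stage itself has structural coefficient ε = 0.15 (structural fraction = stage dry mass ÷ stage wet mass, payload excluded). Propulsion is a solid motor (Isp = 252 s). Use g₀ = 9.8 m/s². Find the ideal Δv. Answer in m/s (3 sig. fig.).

Δv ≈ 3840 m/s

Stage wet mass = m₀ − payload = 243,100 − 17,400 = 225,700 kg.
Stage dry mass = ε × stage wet mass = 0.15 × 225,700 = 33,855 kg.
Burnout mass m_f = stage dry + payload = 33,855 + 17,400 = 51,255 kg.
v_e = Isp · g₀ = 252 × 9.8 = 2469.6 m/s.
Δv = v_e · ln(243,100/51,255) = 2469.6 × ln(4.743) = 2469.6 × 1.5567 ≈ 3844 m/s.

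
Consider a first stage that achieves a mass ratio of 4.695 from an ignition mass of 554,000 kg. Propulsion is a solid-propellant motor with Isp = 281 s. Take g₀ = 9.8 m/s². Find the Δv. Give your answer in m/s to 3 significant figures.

Δv ≈ 4260 m/s

v_e = Isp · g₀ = 281 × 9.8 = 2753.8 m/s.
From the ideal rocket equation, Δv = v_e · ln(4.695) = 2753.8 × 1.5465 ≈ 4258.7 m/s.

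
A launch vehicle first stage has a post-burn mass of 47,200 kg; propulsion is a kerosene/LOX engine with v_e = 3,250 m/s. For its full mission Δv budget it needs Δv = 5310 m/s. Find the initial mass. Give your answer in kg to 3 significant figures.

Rocket equation: m₀/m_f = exp(Δv / v_e) = exp(5310 / 3250.0) = exp(1.6338) = 5.1235.
m₀ = m_f × 5.1235 = 47,200 × 5.1235 = 241,829 kg.

initial mass ≈ 242000 kg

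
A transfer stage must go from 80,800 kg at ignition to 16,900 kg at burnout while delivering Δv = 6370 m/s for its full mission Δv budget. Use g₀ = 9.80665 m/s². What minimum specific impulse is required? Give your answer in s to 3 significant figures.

ln(m₀/m_f) = ln(80800/16900) = ln(4.781) = 1.5647.
v_e = Δv / ln(m₀/m_f) = 6370 / 1.5647 = 4071.2 m/s.
Isp = v_e / g₀ = 4071.2 / 9.80665 = 415.1 s.

Isp ≈ 415 s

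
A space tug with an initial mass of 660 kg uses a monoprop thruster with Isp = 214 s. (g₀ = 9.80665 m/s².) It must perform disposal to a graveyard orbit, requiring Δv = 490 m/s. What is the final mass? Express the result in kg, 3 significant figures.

final mass ≈ 523 kg

v_e = Isp · g₀ = 214 × 9.80665 = 2098.6 m/s.
m₀/m_f = exp(Δv / v_e) = exp(490 / 2098.6) = exp(0.2335) = 1.2630.
m_f = m₀ / 1.2630 = 660 / 1.2630 = 522.565 kg.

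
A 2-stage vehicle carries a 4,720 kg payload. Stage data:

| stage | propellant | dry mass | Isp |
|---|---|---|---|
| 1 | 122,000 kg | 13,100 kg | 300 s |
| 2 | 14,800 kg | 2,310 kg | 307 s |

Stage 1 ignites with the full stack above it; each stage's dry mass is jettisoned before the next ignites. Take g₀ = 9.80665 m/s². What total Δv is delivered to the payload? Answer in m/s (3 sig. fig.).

Ignition mass of stage 1 = 122,000+13,100 + 14,800+2,310 + 4,720 = 156,930 kg.
Stage 1: m₀ = 156,930 kg, m_f = 156,930 − 122,000 = 34,930 kg; Δv = 300×9.80665×ln(4.493) = 2942.0×1.5025 ≈ 4420 m/s.
Stage 2: m₀ = 21,830 kg, m_f = 21,830 − 14,800 = 7,030 kg; Δv = 307×9.80665×ln(3.105) = 3010.6×1.1331 ≈ 3411 m/s.
Total Δv = 4420 + 3411 = 7831 m/s.

Δv ≈ 7830 m/s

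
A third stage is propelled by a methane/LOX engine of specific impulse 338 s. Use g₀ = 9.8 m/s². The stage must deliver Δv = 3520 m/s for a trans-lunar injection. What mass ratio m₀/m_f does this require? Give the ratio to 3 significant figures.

v_e = Isp · g₀ = 338 × 9.8 = 3312.4 m/s.
m₀/m_f = exp(Δv / v_e) = exp(3520 / 3312.4) = exp(1.0627) = 2.8941.

mass ratio ≈ 2.89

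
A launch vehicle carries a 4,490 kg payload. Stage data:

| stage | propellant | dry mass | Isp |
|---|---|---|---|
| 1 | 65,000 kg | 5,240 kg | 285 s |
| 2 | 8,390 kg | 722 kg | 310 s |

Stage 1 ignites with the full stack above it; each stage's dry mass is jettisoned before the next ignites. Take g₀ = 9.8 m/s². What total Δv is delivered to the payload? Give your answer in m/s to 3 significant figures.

Ignition mass of stage 1 = 65,000+5,240 + 8,390+722 + 4,490 = 83,842 kg.
Stage 1: m₀ = 83,842 kg, m_f = 83,842 − 65,000 = 18,842 kg; Δv = 285×9.8×ln(4.45) = 2793.0×1.4928 ≈ 4170 m/s.
Stage 2: m₀ = 13,602 kg, m_f = 13,602 − 8,390 = 5,212 kg; Δv = 310×9.8×ln(2.61) = 3038.0×0.9593 ≈ 2914 m/s.
Total Δv = 4170 + 2914 = 7084 m/s.

Δv ≈ 7080 m/s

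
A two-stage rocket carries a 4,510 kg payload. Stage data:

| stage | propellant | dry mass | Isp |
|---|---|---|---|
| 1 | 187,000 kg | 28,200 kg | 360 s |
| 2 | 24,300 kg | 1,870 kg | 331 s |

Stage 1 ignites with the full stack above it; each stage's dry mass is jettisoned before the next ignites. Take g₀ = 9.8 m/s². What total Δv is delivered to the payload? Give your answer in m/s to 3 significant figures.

Ignition mass of stage 1 = 187,000+28,200 + 24,300+1,870 + 4,510 = 245,880 kg.
Stage 1: m₀ = 245,880 kg, m_f = 245,880 − 187,000 = 58,880 kg; Δv = 360×9.8×ln(4.176) = 3528.0×1.4293 ≈ 5043 m/s.
Stage 2: m₀ = 30,680 kg, m_f = 30,680 − 24,300 = 6,380 kg; Δv = 331×9.8×ln(4.809) = 3243.8×1.5704 ≈ 5094 m/s.
Total Δv = 5043 + 5094 = 10137 m/s.

Δv ≈ 10100 m/s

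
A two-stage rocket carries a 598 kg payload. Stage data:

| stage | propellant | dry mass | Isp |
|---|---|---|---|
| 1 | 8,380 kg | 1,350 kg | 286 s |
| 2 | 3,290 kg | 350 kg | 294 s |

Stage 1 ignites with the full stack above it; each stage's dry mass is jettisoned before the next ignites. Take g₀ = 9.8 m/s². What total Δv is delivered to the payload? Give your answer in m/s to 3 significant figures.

Ignition mass of stage 1 = 8,380+1,350 + 3,290+350 + 598 = 13,968 kg.
Stage 1: m₀ = 13,968 kg, m_f = 13,968 − 8,380 = 5,588 kg; Δv = 286×9.8×ln(2.5) = 2802.8×0.9161 ≈ 2568 m/s.
Stage 2: m₀ = 4,238 kg, m_f = 4,238 − 3,290 = 948 kg; Δv = 294×9.8×ln(4.47) = 2881.2×1.4975 ≈ 4315 m/s.
Total Δv = 2568 + 4315 = 6883 m/s.

Δv ≈ 6880 m/s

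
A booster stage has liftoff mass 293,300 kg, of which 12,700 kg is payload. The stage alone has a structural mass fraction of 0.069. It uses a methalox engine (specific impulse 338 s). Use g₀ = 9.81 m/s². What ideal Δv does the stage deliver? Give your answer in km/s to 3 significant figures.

Stage wet mass = m₀ − payload = 293,300 − 12,700 = 280,600 kg.
Stage dry mass = ε × stage wet mass = 0.069 × 280,600 = 19,361.4 kg.
Burnout mass m_f = stage dry + payload = 19,361.4 + 12,700 = 32,061.4 kg.
v_e = Isp · g₀ = 338 × 9.81 = 3315.8 m/s.
Using Δv = v_e ln(m₀/m_f): Δv = v_e · ln(293,300/32,061.4) = 3315.8 × ln(9.148) = 3315.8 × 2.2135 ≈ 7340 m/s.

Δv ≈ 7.34 km/s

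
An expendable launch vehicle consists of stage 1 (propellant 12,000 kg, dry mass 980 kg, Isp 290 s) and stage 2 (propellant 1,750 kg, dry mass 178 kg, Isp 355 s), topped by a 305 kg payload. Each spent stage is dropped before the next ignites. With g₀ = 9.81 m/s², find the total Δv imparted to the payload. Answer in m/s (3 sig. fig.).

Ignition mass of stage 1 = 12,000+980 + 1,750+178 + 305 = 15,213 kg.
Stage 1: m₀ = 15,213 kg, m_f = 15,213 − 12,000 = 3,213 kg; Δv = 290×9.81×ln(4.735) = 2844.9×1.5549 ≈ 4424 m/s.
Stage 2: m₀ = 2,233 kg, m_f = 2,233 − 1,750 = 483 kg; Δv = 355×9.81×ln(4.623) = 3482.6×1.5311 ≈ 5332 m/s.
Total Δv = 4424 + 5332 = 9756 m/s.

Δv ≈ 9760 m/s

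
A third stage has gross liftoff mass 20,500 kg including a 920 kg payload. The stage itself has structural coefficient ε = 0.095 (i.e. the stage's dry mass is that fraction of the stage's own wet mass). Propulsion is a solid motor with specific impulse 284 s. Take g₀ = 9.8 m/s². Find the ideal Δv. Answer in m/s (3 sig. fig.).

Δv ≈ 5560 m/s

Stage wet mass = m₀ − payload = 20,500 − 920 = 19,580 kg.
Stage dry mass = ε × stage wet mass = 0.095 × 19,580 = 1,860.1 kg.
Burnout mass m_f = stage dry + payload = 1,860.1 + 920 = 2,780.1 kg.
v_e = Isp · g₀ = 284 × 9.8 = 2783.2 m/s.
Δv = v_e · ln(20,500/2,780.1) = 2783.2 × ln(7.374) = 2783.2 × 1.9979 ≈ 5561 m/s.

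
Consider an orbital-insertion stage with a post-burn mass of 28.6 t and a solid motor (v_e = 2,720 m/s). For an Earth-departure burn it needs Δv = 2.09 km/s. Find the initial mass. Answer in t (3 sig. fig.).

By the Tsiolkovsky rocket equation, m₀/m_f = exp(Δv / v_e) = exp(2090 / 2720.0) = exp(0.7684) = 2.1563.
m₀ = m_f × 2.1563 = 28.6 × 2.1563 = 61.6702 t.

initial mass ≈ 61.7 t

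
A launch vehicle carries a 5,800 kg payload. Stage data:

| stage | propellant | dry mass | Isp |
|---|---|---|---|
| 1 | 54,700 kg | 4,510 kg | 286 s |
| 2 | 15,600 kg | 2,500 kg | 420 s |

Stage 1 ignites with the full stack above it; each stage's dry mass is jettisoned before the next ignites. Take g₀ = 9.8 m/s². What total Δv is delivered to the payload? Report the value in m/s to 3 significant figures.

Δv ≈ 7360 m/s

Ignition mass of stage 1 = 54,700+4,510 + 15,600+2,500 + 5,800 = 83,110 kg.
Stage 1: m₀ = 83,110 kg, m_f = 83,110 − 54,700 = 28,410 kg; Δv = 286×9.8×ln(2.925) = 2802.8×1.0734 ≈ 3009 m/s.
Stage 2: m₀ = 23,900 kg, m_f = 23,900 − 15,600 = 8,300 kg; Δv = 420×9.8×ln(2.88) = 4116.0×1.0576 ≈ 4353 m/s.
Total Δv = 3009 + 4353 = 7362 m/s.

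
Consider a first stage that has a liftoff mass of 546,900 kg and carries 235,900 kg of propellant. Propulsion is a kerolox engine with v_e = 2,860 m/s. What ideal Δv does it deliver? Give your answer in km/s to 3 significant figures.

m_f = m₀ − m_prop = 546,900 − 235,900 = 311,000 kg.
Δv = v_e · ln(m₀/m_f) = 2860.0 × ln(1.759) = 2860.0 × 0.5645 ≈ 1614.4 m/s.

Δv ≈ 1.61 km/s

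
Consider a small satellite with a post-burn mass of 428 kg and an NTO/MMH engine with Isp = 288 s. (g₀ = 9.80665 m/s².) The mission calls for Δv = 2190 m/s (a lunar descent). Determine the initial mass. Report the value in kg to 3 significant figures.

initial mass ≈ 929 kg

v_e = Isp · g₀ = 288 × 9.80665 = 2824.3 m/s.
m₀/m_f = exp(Δv / v_e) = exp(2190 / 2824.3) = exp(0.7754) = 2.1715.
m₀ = m_f × 2.1715 = 428 × 2.1715 = 929.402 kg.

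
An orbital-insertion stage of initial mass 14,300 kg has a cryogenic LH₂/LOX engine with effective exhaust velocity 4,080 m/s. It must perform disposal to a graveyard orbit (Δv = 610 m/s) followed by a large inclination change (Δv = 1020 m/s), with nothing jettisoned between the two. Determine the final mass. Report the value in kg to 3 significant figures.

After the first burn: m = 14300 × exp(−610/4080.0) = 14300 × 0.86113 = 12,314.2 kg.
After the second burn: m = 12,314.2 × exp(−1020/4080.0) = 12,314.2 × 0.77880 = 9,590.3 kg.

final mass ≈ 9590 kg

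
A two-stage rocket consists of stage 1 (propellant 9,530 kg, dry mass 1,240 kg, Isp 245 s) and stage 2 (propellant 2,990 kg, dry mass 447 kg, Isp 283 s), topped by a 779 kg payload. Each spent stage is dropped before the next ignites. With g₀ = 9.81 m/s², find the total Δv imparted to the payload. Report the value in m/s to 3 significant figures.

Δv ≈ 5860 m/s

Ignition mass of stage 1 = 9,530+1,240 + 2,990+447 + 779 = 14,986 kg.
Stage 1: m₀ = 14,986 kg, m_f = 14,986 − 9,530 = 5,456 kg; Δv = 245×9.81×ln(2.747) = 2403.5×1.0104 ≈ 2428 m/s.
Stage 2: m₀ = 4,216 kg, m_f = 4,216 − 2,990 = 1,226 kg; Δv = 283×9.81×ln(3.439) = 2776.2×1.2351 ≈ 3429 m/s.
Total Δv = 2428 + 3429 = 5857 m/s.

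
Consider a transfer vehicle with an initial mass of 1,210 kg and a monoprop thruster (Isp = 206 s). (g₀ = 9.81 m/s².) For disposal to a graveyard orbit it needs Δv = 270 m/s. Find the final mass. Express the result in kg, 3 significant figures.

v_e = Isp · g₀ = 206 × 9.81 = 2020.9 m/s.
m₀/m_f = exp(Δv / v_e) = exp(270 / 2020.9) = exp(0.1336) = 1.1429.
m_f = m₀ / 1.1429 = 1,210 / 1.1429 = 1,058.71 kg.

final mass ≈ 1060 kg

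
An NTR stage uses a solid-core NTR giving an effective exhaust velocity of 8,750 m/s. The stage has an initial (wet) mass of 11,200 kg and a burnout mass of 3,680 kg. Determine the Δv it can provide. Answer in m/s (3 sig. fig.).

Δv ≈ 9740 m/s

Δv = v_e · ln(m₀/m_f) = 8750.0 × ln(3.043) = 8750.0 × 1.1130 ≈ 9738.8 m/s.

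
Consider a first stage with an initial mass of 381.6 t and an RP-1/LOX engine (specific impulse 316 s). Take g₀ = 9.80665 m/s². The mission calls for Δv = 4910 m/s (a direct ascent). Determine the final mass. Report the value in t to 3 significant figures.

final mass ≈ 78.3 t

v_e = Isp · g₀ = 316 × 9.80665 = 3098.9 m/s.
From the ideal rocket equation, m₀/m_f = exp(Δv / v_e) = exp(4910 / 3098.9) = exp(1.5844) = 4.8765.
m_f = m₀ / 4.8765 = 381.6 / 4.8765 = 78.2528 t.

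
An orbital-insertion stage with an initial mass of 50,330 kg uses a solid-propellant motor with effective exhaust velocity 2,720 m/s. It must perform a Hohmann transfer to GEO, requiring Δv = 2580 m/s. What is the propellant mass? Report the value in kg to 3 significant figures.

propellant mass ≈ 30800 kg

From the ideal rocket equation, m₀/m_f = exp(Δv / v_e) = exp(2580 / 2720.0) = exp(0.9485) = 2.5819.
m_f = 50,330 / 2.5819 = 19,493.4 kg, so propellant = m₀ − m_f = 50,330 − 19,493.4 = 30,836.6 kg.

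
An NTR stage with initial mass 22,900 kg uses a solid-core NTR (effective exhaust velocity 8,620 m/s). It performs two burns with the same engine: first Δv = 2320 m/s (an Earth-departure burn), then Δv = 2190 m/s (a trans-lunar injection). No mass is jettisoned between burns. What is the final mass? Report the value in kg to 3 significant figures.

After the first burn: m = 22900 × exp(−2320/8620.0) = 22900 × 0.76404 = 17,496.5 kg.
After the second burn: m = 17,496.5 × exp(−2190/8620.0) = 17,496.5 × 0.77565 = 13,571.2 kg.

final mass ≈ 13600 kg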